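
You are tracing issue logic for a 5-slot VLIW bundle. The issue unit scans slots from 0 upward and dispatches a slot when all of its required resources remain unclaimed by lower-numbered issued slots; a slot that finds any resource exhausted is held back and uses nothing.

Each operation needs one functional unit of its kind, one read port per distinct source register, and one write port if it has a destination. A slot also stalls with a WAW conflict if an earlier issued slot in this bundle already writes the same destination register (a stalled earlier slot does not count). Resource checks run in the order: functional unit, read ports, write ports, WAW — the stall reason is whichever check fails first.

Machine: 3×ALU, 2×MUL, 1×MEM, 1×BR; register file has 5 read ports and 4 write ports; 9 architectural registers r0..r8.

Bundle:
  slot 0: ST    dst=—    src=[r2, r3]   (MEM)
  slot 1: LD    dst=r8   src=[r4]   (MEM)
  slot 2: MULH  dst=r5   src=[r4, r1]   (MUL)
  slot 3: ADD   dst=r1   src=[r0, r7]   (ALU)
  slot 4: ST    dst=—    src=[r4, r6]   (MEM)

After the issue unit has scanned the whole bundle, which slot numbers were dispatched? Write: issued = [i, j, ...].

slot 0 (MEM): ISSUE — free A3,Mu2,Ld0,B1 rp3 wp4
slot 1 (MEM): stall FU — free A3,Mu2,Ld0,B1 rp3 wp4
slot 2 (MUL): ISSUE — free A3,Mu1,Ld0,B1 rp1 wp3
slot 3 (ALU): stall RD_PORT — free A3,Mu1,Ld0,B1 rp1 wp3
slot 4 (MEM): stall FU — free A3,Mu1,Ld0,B1 rp1 wp3

issued = [0, 2]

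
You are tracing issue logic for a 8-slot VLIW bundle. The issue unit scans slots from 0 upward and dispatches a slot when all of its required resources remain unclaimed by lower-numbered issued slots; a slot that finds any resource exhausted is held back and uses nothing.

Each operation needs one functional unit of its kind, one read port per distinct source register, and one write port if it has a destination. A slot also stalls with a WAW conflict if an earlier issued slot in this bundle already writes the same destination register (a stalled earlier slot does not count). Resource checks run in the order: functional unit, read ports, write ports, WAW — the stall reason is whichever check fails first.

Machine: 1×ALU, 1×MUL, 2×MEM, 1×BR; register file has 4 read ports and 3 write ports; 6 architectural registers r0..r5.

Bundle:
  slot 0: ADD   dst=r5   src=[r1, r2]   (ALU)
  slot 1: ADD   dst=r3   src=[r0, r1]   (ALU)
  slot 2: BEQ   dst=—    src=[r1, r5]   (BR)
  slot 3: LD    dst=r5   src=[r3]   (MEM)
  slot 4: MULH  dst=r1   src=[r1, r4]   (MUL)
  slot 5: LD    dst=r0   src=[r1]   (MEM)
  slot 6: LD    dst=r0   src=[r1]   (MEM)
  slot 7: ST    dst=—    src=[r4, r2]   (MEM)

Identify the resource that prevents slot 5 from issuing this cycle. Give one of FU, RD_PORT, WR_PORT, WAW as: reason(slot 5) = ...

  0. ALU→r5 ⇒ go  {0A/1Mu/2Ld/1B | 2r 2w}
  1. ALU→r3 ⇒ no(FU)  {0A/1Mu/2Ld/1B | 2r 2w}
  2. BR ⇒ go  {0A/1Mu/2Ld/0B | 0r 2w}
  3. MEM→r5 ⇒ no(RD_PORT)  {0A/1Mu/2Ld/0B | 0r 2w}
  4. MUL→r1 ⇒ no(RD_PORT)  {0A/1Mu/2Ld/0B | 0r 2w}
  5. MEM→r0 ⇒ no(RD_PORT)  {0A/1Mu/2Ld/0B | 0r 2w}
  6. MEM→r0 ⇒ no(RD_PORT)  {0A/1Mu/2Ld/0B | 0r 2w}
  7. MEM ⇒ no(RD_PORT)  {0A/1Mu/2Ld/0B | 0r 2w}

reason(slot 5) = RD_PORT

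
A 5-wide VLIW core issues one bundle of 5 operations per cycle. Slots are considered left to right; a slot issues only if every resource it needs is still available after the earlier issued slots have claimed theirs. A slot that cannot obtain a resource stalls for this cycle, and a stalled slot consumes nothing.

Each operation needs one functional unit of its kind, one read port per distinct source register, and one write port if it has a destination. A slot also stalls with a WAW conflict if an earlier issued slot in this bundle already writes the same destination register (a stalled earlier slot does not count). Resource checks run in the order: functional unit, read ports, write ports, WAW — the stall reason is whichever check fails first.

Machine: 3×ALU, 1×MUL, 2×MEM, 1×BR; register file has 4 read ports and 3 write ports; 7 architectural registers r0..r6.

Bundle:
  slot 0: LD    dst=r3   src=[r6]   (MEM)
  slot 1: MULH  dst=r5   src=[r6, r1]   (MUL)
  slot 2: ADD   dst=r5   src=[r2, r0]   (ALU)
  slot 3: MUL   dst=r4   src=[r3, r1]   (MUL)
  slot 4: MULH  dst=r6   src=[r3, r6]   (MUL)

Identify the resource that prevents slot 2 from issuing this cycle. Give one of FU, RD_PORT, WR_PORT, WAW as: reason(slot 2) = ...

reason(slot 2) = RD_PORT

  0. MEM→r3 ⇒ go  {3A/1Mu/1Ld/1B | 3r 2w}
  1. MUL→r5 ⇒ go  {3A/0Mu/1Ld/1B | 1r 1w}
  2. ALU→r5 ⇒ no(RD_PORT)  {3A/0Mu/1Ld/1B | 1r 1w}
  3. MUL→r4 ⇒ no(FU)  {3A/0Mu/1Ld/1B | 1r 1w}
  4. MUL→r6 ⇒ no(FU)  {3A/0Mu/1Ld/1B | 1r 1w}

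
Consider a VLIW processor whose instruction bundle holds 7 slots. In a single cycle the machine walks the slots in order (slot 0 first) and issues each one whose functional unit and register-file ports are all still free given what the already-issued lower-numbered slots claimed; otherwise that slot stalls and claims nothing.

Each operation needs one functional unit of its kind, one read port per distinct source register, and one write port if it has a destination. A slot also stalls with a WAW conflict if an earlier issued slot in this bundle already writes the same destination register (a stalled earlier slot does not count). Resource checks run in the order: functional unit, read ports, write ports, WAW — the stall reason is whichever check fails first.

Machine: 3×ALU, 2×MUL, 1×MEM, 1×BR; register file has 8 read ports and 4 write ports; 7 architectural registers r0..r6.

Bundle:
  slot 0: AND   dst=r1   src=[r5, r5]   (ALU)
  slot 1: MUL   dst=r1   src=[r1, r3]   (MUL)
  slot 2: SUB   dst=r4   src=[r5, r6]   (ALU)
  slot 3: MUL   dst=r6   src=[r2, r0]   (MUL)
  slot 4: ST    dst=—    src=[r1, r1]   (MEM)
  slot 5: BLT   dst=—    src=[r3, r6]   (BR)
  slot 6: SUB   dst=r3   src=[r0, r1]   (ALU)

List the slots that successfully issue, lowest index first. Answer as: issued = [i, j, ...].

slot 0 (ALU): ISSUE — free A2,Mu2,Ld1,B1 rp7 wp3
slot 1 (MUL): stall WAW — free A2,Mu2,Ld1,B1 rp7 wp3
slot 2 (ALU): ISSUE — free A1,Mu2,Ld1,B1 rp5 wp2
slot 3 (MUL): ISSUE — free A1,Mu1,Ld1,B1 rp3 wp1
slot 4 (MEM): ISSUE — free A1,Mu1,Ld0,B1 rp2 wp1
slot 5 (BR): ISSUE — free A1,Mu1,Ld0,B0 rp0 wp1
slot 6 (ALU): stall RD_PORT — free A1,Mu1,Ld0,B0 rp0 wp1

issued = [0, 2, 3, 4, 5]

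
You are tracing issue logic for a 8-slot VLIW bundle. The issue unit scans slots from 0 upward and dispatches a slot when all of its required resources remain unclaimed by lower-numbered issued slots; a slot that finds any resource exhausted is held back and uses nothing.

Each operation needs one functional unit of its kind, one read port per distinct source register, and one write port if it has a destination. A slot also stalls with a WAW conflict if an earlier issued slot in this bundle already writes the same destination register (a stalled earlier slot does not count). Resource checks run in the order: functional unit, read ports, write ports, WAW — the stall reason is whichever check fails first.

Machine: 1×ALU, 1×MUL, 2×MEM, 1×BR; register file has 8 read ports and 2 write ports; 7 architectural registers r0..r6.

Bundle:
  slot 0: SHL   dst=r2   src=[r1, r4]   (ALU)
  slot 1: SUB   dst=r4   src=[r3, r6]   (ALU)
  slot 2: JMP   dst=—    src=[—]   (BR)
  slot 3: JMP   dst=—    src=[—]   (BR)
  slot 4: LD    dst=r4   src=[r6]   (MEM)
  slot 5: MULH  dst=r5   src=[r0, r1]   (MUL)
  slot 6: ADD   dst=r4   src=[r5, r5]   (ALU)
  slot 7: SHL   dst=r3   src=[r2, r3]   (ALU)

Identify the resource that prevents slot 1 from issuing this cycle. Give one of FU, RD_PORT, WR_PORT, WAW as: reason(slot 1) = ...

[0] ALU needs rd=2 wr=1: ok; after: ALU=0 MUL=1 MEM=2 BR=1, R=6, W=1
[1] ALU needs rd=2 wr=1: FU; after: ALU=0 MUL=1 MEM=2 BR=1, R=6, W=1
[2] BR needs rd=0 wr=0: ok; after: ALU=0 MUL=1 MEM=2 BR=0, R=6, W=1
[3] BR needs rd=0 wr=0: FU; after: ALU=0 MUL=1 MEM=2 BR=0, R=6, W=1
[4] MEM needs rd=1 wr=1: ok; after: ALU=0 MUL=1 MEM=1 BR=0, R=5, W=0
[5] MUL needs rd=2 wr=1: WR_PORT; after: ALU=0 MUL=1 MEM=1 BR=0, R=5, W=0
[6] ALU needs rd=1 wr=1: FU; after: ALU=0 MUL=1 MEM=1 BR=0, R=5, W=0
[7] ALU needs rd=2 wr=1: FU; after: ALU=0 MUL=1 MEM=1 BR=0, R=5, W=0

reason(slot 1) = FU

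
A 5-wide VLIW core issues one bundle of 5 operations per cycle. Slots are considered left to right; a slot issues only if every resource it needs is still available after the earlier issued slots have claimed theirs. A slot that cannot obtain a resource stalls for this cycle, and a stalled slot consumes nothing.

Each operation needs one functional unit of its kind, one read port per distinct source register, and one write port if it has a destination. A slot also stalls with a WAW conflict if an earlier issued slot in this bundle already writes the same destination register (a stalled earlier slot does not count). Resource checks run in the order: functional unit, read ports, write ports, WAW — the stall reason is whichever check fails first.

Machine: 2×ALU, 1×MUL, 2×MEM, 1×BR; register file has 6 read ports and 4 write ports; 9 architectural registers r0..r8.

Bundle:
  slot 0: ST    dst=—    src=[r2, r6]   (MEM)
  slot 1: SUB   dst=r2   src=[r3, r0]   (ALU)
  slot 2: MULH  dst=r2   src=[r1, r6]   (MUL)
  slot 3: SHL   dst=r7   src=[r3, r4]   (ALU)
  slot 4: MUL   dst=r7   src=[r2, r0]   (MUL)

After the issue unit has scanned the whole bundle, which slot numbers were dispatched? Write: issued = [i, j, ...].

issued = [0, 1, 3]

  0. MEM ⇒ go  {2A/1Mu/1Ld/1B | 4r 4w}
  1. ALU→r2 ⇒ go  {1A/1Mu/1Ld/1B | 2r 3w}
  2. MUL→r2 ⇒ no(WAW)  {1A/1Mu/1Ld/1B | 2r 3w}
  3. ALU→r7 ⇒ go  {0A/1Mu/1Ld/1B | 0r 2w}
  4. MUL→r7 ⇒ no(RD_PORT)  {0A/1Mu/1Ld/1B | 0r 2w}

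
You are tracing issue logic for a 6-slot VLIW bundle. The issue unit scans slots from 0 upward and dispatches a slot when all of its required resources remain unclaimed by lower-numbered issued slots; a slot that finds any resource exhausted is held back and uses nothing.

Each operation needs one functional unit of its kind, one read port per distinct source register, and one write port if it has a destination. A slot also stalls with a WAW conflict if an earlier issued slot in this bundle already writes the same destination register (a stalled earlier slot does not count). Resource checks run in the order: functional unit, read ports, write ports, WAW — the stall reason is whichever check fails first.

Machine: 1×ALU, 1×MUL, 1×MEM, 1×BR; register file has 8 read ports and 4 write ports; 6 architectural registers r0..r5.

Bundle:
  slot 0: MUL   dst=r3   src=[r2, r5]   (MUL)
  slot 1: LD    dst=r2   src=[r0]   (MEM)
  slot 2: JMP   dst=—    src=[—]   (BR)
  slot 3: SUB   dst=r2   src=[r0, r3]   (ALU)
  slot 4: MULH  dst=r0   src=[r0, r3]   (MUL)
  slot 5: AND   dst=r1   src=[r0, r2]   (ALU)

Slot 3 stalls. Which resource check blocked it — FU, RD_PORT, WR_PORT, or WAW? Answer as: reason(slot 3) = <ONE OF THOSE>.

reason(slot 3) = WAW

  0. MUL→r3 ⇒ go  {1A/0Mu/1Ld/1B | 6r 3w}
  1. MEM→r2 ⇒ go  {1A/0Mu/0Ld/1B | 5r 2w}
  2. BR ⇒ go  {1A/0Mu/0Ld/0B | 5r 2w}
  3. ALU→r2 ⇒ no(WAW)  {1A/0Mu/0Ld/0B | 5r 2w}
  4. MUL→r0 ⇒ no(FU)  {1A/0Mu/0Ld/0B | 5r 2w}
  5. ALU→r1 ⇒ go  {0A/0Mu/0Ld/0B | 3r 1w}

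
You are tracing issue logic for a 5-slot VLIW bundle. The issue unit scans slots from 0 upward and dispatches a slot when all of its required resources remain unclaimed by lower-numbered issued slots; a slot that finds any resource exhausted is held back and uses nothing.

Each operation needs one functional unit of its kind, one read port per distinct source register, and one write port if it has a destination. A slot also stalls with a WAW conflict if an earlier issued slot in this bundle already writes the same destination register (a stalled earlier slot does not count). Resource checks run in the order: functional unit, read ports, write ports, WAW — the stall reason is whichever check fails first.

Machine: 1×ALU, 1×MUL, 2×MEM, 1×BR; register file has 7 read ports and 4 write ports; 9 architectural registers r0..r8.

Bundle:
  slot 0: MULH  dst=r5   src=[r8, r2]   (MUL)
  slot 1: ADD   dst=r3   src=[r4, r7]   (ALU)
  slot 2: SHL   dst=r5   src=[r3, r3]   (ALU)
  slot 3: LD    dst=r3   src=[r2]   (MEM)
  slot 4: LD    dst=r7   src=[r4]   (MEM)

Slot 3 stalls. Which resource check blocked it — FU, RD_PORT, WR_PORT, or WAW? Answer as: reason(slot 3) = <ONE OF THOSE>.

reason(slot 3) = WAW

  0. MUL→r5 ⇒ go  {1A/0Mu/2Ld/1B | 5r 3w}
  1. ALU→r3 ⇒ go  {0A/0Mu/2Ld/1B | 3r 2w}
  2. ALU→r5 ⇒ no(FU)  {0A/0Mu/2Ld/1B | 3r 2w}
  3. MEM→r3 ⇒ no(WAW)  {0A/0Mu/2Ld/1B | 3r 2w}
  4. MEM→r7 ⇒ go  {0A/0Mu/1Ld/1B | 2r 1w}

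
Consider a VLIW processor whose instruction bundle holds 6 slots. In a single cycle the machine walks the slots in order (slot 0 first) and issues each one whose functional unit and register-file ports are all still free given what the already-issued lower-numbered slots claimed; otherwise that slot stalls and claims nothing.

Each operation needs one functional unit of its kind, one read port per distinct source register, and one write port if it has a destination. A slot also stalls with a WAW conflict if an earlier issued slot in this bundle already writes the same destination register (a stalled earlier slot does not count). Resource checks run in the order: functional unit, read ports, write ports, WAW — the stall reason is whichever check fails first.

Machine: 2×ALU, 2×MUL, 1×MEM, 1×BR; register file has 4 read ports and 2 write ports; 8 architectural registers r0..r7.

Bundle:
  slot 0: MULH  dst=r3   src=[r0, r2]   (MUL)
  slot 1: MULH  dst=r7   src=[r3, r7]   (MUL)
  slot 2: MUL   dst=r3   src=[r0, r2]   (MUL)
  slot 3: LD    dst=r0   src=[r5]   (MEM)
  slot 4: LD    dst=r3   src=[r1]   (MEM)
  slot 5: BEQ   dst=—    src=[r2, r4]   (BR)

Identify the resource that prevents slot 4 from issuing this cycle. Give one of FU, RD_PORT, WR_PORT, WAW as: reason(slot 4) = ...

[0] MUL needs rd=2 wr=1: ok; after: ALU=2 MUL=1 MEM=1 BR=1, R=2, W=1
[1] MUL needs rd=2 wr=1: ok; after: ALU=2 MUL=0 MEM=1 BR=1, R=0, W=0
[2] MUL needs rd=2 wr=1: FU; after: ALU=2 MUL=0 MEM=1 BR=1, R=0, W=0
[3] MEM needs rd=1 wr=1: RD_PORT; after: ALU=2 MUL=0 MEM=1 BR=1, R=0, W=0
[4] MEM needs rd=1 wr=1: RD_PORT; after: ALU=2 MUL=0 MEM=1 BR=1, R=0, W=0
[5] BR needs rd=2 wr=0: RD_PORT; after: ALU=2 MUL=0 MEM=1 BR=1, R=0, W=0

reason(slot 4) = RD_PORT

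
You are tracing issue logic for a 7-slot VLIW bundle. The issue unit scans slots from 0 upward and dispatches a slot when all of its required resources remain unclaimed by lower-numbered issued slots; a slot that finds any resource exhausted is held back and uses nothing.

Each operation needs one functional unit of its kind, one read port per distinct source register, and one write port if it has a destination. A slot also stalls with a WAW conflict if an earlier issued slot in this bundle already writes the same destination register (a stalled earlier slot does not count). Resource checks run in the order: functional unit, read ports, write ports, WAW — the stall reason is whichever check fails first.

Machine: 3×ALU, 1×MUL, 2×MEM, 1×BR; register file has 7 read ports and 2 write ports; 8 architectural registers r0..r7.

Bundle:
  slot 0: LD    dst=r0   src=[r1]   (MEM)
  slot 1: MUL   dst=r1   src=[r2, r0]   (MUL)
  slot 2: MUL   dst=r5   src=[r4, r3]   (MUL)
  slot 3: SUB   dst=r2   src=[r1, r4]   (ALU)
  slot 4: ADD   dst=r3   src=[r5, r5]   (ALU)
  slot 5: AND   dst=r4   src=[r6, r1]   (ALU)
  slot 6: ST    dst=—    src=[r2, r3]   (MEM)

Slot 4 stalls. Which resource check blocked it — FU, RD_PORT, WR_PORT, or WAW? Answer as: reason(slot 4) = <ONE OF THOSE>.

reason(slot 4) = WR_PORT

[0] MEM needs rd=1 wr=1: ok; after: ALU=3 MUL=1 MEM=1 BR=1, R=6, W=1
[1] MUL needs rd=2 wr=1: ok; after: ALU=3 MUL=0 MEM=1 BR=1, R=4, W=0
[2] MUL needs rd=2 wr=1: FU; after: ALU=3 MUL=0 MEM=1 BR=1, R=4, W=0
[3] ALU needs rd=2 wr=1: WR_PORT; after: ALU=3 MUL=0 MEM=1 BR=1, R=4, W=0
[4] ALU needs rd=1 wr=1: WR_PORT; after: ALU=3 MUL=0 MEM=1 BR=1, R=4, W=0
[5] ALU needs rd=2 wr=1: WR_PORT; after: ALU=3 MUL=0 MEM=1 BR=1, R=4, W=0
[6] MEM needs rd=2 wr=0: ok; after: ALU=3 MUL=0 MEM=0 BR=1, R=2, W=0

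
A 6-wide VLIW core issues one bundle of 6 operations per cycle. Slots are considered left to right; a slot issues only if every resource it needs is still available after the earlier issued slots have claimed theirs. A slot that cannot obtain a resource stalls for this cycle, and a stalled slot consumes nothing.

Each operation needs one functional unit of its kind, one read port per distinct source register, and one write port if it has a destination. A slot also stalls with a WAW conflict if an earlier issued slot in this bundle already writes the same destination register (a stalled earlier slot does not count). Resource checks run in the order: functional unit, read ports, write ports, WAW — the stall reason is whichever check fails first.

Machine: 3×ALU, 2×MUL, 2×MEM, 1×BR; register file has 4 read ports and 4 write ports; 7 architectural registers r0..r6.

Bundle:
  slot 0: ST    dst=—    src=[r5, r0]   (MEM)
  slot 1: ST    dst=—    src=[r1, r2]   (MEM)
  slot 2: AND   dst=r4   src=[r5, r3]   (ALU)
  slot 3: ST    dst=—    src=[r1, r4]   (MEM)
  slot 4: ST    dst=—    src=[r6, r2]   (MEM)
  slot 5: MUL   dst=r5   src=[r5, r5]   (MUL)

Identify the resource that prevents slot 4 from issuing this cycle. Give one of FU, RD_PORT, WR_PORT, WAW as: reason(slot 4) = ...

reason(slot 4) = FU

#0 MEM src=r5,r0 dispatched  <A:3 Mu:2 Ld:1 B:1 rd:2 wr:4>
#1 MEM src=r1,r2 dispatched  <A:3 Mu:2 Ld:0 B:1 rd:0 wr:4>
#2 ALU src=r5,r3 held:RD_PORT  <A:3 Mu:2 Ld:0 B:1 rd:0 wr:4>
#3 MEM src=r1,r4 held:FU  <A:3 Mu:2 Ld:0 B:1 rd:0 wr:4>
#4 MEM src=r6,r2 held:FU  <A:3 Mu:2 Ld:0 B:1 rd:0 wr:4>
#5 MUL src=r5,r5 held:RD_PORT  <A:3 Mu:2 Ld:0 B:1 rd:0 wr:4>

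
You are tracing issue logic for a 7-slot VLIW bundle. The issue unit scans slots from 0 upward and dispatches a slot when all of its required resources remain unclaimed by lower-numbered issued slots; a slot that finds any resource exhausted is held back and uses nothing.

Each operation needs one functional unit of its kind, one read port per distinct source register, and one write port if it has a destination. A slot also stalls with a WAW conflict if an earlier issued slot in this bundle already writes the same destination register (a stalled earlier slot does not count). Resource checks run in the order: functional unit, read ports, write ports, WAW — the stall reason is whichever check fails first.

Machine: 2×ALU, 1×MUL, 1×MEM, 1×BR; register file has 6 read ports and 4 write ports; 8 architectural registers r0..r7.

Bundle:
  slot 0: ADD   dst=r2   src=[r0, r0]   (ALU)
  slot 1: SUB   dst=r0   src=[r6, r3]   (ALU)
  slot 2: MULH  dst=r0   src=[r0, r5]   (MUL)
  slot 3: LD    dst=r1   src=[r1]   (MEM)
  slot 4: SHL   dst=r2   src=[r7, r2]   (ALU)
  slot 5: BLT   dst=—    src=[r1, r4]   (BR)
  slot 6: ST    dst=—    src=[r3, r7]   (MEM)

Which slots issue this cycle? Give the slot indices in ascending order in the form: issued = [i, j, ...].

  0. ALU→r2 ⇒ go  {1A/1Mu/1Ld/1B | 5r 3w}
  1. ALU→r0 ⇒ go  {0A/1Mu/1Ld/1B | 3r 2w}
  2. MUL→r0 ⇒ no(WAW)  {0A/1Mu/1Ld/1B | 3r 2w}
  3. MEM→r1 ⇒ go  {0A/1Mu/0Ld/1B | 2r 1w}
  4. ALU→r2 ⇒ no(FU)  {0A/1Mu/0Ld/1B | 2r 1w}
  5. BR ⇒ go  {0A/1Mu/0Ld/0B | 0r 1w}
  6. MEM ⇒ no(FU)  {0A/1Mu/0Ld/0B | 0r 1w}

issued = [0, 1, 3, 5]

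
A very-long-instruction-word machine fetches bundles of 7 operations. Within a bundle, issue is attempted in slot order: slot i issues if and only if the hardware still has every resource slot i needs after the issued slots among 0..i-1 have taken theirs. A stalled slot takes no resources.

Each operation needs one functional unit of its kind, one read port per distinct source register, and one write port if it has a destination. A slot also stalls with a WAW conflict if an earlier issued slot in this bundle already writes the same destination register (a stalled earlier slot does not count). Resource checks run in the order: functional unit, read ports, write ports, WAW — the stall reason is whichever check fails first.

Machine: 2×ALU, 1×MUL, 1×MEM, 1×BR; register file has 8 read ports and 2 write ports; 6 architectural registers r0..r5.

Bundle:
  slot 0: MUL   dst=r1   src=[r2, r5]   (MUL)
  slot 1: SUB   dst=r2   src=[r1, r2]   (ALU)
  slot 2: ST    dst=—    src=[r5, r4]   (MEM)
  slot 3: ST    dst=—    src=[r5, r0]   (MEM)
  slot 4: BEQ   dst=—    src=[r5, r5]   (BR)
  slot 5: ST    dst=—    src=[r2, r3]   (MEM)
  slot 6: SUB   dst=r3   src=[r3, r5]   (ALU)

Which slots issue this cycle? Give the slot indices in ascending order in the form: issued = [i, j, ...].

issued = [0, 1, 2, 4]

(0) want 1×MUL +2rd +1wr — yes → AL2|MU0|ME1|BR1|rd6|wr1
(1) want 1×ALU +2rd +1wr — yes → AL1|MU0|ME1|BR1|rd4|wr0
(2) want 1×MEM +2rd +0wr — yes → AL1|MU0|ME0|BR1|rd2|wr0
(3) want 1×MEM +2rd +0wr — FU → AL1|MU0|ME0|BR1|rd2|wr0
(4) want 1×BR +1rd +0wr — yes → AL1|MU0|ME0|BR0|rd1|wr0
(5) want 1×MEM +2rd +0wr — FU → AL1|MU0|ME0|BR0|rd1|wr0
(6) want 1×ALU +2rd +1wr — RD_PORT → AL1|MU0|ME0|BR0|rd1|wr0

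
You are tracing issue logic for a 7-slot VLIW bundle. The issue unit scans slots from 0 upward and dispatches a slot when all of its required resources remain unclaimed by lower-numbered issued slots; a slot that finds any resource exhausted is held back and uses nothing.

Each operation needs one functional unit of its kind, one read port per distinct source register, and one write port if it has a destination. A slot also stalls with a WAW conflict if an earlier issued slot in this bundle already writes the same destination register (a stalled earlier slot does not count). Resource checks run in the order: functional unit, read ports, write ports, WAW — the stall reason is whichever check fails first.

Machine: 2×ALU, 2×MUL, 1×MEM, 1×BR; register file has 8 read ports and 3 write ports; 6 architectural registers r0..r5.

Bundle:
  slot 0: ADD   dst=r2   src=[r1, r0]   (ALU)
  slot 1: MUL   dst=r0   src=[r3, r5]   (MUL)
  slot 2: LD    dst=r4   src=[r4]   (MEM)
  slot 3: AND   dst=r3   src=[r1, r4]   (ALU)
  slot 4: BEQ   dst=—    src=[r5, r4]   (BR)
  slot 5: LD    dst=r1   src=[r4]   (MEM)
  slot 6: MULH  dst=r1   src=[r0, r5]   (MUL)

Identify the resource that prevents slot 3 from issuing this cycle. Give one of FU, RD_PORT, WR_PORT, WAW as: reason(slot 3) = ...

#0 ALU src=r1,r0 dispatched  <A:1 Mu:2 Ld:1 B:1 rd:6 wr:2>
#1 MUL src=r3,r5 dispatched  <A:1 Mu:1 Ld:1 B:1 rd:4 wr:1>
#2 MEM src=r4 dispatched  <A:1 Mu:1 Ld:0 B:1 rd:3 wr:0>
#3 ALU src=r1,r4 held:WR_PORT  <A:1 Mu:1 Ld:0 B:1 rd:3 wr:0>
#4 BR src=r5,r4 dispatched  <A:1 Mu:1 Ld:0 B:0 rd:1 wr:0>
#5 MEM src=r4 held:FU  <A:1 Mu:1 Ld:0 B:0 rd:1 wr:0>
#6 MUL src=r0,r5 held:RD_PORT  <A:1 Mu:1 Ld:0 B:0 rd:1 wr:0>

reason(slot 3) = WR_PORT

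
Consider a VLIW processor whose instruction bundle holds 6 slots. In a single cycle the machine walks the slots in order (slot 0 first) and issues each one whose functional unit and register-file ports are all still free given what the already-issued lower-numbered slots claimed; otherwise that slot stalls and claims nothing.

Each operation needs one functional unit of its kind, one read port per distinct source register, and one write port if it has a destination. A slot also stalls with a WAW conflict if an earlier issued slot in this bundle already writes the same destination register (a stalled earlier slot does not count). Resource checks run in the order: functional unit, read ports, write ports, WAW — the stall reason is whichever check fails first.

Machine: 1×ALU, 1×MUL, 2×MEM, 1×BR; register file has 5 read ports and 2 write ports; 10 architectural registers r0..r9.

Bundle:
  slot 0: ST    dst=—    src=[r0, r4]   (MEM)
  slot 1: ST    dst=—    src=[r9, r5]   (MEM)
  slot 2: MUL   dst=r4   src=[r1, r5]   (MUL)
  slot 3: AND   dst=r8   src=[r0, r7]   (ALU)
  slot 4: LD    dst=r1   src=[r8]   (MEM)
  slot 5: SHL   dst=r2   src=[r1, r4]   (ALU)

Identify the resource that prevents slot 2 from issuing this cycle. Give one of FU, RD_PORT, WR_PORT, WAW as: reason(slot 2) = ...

reason(slot 2) = RD_PORT

slot 0 (MEM): ISSUE — free A1,Mu1,Ld1,B1 rp3 wp2
slot 1 (MEM): ISSUE — free A1,Mu1,Ld0,B1 rp1 wp2
slot 2 (MUL): stall RD_PORT — free A1,Mu1,Ld0,B1 rp1 wp2
slot 3 (ALU): stall RD_PORT — free A1,Mu1,Ld0,B1 rp1 wp2
slot 4 (MEM): stall FU — free A1,Mu1,Ld0,B1 rp1 wp2
slot 5 (ALU): stall RD_PORT — free A1,Mu1,Ld0,B1 rp1 wp2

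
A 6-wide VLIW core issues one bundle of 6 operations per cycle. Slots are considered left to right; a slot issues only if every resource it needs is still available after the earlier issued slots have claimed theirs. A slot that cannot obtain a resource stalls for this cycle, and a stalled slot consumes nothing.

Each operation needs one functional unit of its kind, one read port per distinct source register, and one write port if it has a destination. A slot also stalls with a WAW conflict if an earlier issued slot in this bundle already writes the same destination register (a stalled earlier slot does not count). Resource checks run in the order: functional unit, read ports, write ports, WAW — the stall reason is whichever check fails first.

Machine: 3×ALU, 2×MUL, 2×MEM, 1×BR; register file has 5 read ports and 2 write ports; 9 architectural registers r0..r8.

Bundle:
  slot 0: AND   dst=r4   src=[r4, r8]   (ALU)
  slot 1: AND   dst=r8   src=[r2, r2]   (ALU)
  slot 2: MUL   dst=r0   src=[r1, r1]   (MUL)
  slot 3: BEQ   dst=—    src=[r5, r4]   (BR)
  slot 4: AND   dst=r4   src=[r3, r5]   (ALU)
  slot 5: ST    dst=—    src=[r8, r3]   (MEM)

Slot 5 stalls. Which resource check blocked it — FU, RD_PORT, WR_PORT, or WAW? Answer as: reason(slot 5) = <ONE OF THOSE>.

[0] ALU needs rd=2 wr=1: ok; after: ALU=2 MUL=2 MEM=2 BR=1, R=3, W=1
[1] ALU needs rd=1 wr=1: ok; after: ALU=1 MUL=2 MEM=2 BR=1, R=2, W=0
[2] MUL needs rd=1 wr=1: WR_PORT; after: ALU=1 MUL=2 MEM=2 BR=1, R=2, W=0
[3] BR needs rd=2 wr=0: ok; after: ALU=1 MUL=2 MEM=2 BR=0, R=0, W=0
[4] ALU needs rd=2 wr=1: RD_PORT; after: ALU=1 MUL=2 MEM=2 BR=0, R=0, W=0
[5] MEM needs rd=2 wr=0: RD_PORT; after: ALU=1 MUL=2 MEM=2 BR=0, R=0, W=0

reason(slot 5) = RD_PORT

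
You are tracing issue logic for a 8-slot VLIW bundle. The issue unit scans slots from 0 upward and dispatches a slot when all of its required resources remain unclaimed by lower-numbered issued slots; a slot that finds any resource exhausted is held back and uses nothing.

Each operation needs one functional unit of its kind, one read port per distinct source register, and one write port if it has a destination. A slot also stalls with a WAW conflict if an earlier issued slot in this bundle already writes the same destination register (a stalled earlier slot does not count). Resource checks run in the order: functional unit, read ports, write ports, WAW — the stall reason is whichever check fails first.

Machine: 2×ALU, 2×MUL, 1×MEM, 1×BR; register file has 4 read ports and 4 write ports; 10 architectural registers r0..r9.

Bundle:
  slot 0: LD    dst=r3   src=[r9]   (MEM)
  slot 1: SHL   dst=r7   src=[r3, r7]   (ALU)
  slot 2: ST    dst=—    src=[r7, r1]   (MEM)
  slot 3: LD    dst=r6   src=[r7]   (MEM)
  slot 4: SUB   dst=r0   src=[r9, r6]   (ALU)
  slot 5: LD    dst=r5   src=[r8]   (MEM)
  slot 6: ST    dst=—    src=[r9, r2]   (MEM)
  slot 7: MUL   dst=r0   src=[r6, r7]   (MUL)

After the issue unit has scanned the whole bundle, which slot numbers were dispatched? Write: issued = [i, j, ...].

(0) want 1×MEM +1rd +1wr — yes → AL2|MU2|ME0|BR1|rd3|wr3
(1) want 1×ALU +2rd +1wr — yes → AL1|MU2|ME0|BR1|rd1|wr2
(2) want 1×MEM +2rd +0wr — FU → AL1|MU2|ME0|BR1|rd1|wr2
(3) want 1×MEM +1rd +1wr — FU → AL1|MU2|ME0|BR1|rd1|wr2
(4) want 1×ALU +2rd +1wr — RD_PORT → AL1|MU2|ME0|BR1|rd1|wr2
(5) want 1×MEM +1rd +1wr — FU → AL1|MU2|ME0|BR1|rd1|wr2
(6) want 1×MEM +2rd +0wr — FU → AL1|MU2|ME0|BR1|rd1|wr2
(7) want 1×MUL +2rd +1wr — RD_PORT → AL1|MU2|ME0|BR1|rd1|wr2

issued = [0, 1]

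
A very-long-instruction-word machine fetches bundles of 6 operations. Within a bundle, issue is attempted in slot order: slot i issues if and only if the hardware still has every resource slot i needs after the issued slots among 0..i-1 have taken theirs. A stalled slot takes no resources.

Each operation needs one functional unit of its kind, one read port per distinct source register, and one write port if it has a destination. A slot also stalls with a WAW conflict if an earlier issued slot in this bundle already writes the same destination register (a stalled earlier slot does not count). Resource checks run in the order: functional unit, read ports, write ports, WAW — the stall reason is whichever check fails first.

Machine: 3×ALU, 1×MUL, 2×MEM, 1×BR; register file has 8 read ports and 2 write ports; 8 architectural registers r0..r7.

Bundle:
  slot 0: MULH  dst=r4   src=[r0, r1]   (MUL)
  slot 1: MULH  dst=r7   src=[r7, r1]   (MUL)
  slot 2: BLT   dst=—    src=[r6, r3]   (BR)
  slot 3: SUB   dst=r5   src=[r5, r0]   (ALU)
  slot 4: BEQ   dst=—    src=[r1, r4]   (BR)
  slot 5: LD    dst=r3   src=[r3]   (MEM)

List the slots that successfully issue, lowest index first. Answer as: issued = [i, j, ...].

issued = [0, 2, 3]

slot 0 (MUL): ISSUE — free A3,Mu0,Ld2,B1 rp6 wp1
slot 1 (MUL): stall FU — free A3,Mu0,Ld2,B1 rp6 wp1
slot 2 (BR): ISSUE — free A3,Mu0,Ld2,B0 rp4 wp1
slot 3 (ALU): ISSUE — free A2,Mu0,Ld2,B0 rp2 wp0
slot 4 (BR): stall FU — free A2,Mu0,Ld2,B0 rp2 wp0
slot 5 (MEM): stall WR_PORT — free A2,Mu0,Ld2,B0 rp2 wp0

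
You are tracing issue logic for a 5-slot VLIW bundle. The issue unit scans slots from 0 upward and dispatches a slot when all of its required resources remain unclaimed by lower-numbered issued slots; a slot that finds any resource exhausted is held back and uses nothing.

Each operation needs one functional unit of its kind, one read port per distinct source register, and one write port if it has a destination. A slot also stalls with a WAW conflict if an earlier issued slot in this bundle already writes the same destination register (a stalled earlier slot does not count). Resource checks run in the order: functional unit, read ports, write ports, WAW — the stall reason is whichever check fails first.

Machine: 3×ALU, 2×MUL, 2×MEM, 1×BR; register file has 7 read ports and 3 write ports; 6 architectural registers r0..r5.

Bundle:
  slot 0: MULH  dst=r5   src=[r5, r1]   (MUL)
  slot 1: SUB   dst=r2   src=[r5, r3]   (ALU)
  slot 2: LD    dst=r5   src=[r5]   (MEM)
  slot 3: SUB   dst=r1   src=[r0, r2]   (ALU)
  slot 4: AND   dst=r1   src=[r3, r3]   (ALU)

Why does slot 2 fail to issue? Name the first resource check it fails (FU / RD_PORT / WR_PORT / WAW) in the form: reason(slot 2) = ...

reason(slot 2) = WAW

slot 0 (MUL): ISSUE — free A3,Mu1,Ld2,B1 rp5 wp2
slot 1 (ALU): ISSUE — free A2,Mu1,Ld2,B1 rp3 wp1
slot 2 (MEM): stall WAW — free A2,Mu1,Ld2,B1 rp3 wp1
slot 3 (ALU): ISSUE — free A1,Mu1,Ld2,B1 rp1 wp0
slot 4 (ALU): stall WR_PORT — free A1,Mu1,Ld2,B1 rp1 wp0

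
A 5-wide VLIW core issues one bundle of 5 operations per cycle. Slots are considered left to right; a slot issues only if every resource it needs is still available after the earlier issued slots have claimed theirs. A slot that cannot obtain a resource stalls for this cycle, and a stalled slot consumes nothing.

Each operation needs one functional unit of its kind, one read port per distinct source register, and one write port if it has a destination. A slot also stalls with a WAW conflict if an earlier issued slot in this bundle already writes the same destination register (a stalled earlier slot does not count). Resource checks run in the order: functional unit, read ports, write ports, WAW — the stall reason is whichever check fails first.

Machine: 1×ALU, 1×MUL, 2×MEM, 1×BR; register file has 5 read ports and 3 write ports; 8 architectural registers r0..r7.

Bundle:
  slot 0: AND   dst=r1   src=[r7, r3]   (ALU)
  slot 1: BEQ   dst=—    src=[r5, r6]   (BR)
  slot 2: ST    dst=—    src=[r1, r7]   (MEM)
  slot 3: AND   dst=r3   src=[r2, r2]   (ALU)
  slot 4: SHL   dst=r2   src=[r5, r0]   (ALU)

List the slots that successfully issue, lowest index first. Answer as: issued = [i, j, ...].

issued = [0, 1]

  0. ALU→r1 ⇒ go  {0A/1Mu/2Ld/1B | 3r 2w}
  1. BR ⇒ go  {0A/1Mu/2Ld/0B | 1r 2w}
  2. MEM ⇒ no(RD_PORT)  {0A/1Mu/2Ld/0B | 1r 2w}
  3. ALU→r3 ⇒ no(FU)  {0A/1Mu/2Ld/0B | 1r 2w}
  4. ALU→r2 ⇒ no(FU)  {0A/1Mu/2Ld/0B | 1r 2w}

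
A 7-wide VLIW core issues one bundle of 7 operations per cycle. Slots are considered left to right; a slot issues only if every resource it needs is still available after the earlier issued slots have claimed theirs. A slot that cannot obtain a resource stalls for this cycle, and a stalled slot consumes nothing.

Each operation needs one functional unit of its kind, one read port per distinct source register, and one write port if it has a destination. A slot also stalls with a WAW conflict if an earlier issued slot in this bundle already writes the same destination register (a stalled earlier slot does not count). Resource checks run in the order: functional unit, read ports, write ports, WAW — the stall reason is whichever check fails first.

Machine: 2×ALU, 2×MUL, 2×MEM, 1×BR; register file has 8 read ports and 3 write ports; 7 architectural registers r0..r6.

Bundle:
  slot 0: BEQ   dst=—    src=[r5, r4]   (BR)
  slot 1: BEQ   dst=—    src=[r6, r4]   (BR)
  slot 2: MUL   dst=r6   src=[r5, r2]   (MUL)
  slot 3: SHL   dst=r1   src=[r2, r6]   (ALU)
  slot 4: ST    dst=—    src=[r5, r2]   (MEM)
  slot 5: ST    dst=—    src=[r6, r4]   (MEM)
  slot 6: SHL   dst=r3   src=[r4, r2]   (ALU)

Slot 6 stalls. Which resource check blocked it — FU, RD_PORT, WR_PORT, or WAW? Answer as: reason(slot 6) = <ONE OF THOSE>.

reason(slot 6) = RD_PORT

  0. BR ⇒ go  {2A/2Mu/2Ld/0B | 6r 3w}
  1. BR ⇒ no(FU)  {2A/2Mu/2Ld/0B | 6r 3w}
  2. MUL→r6 ⇒ go  {2A/1Mu/2Ld/0B | 4r 2w}
  3. ALU→r1 ⇒ go  {1A/1Mu/2Ld/0B | 2r 1w}
  4. MEM ⇒ go  {1A/1Mu/1Ld/0B | 0r 1w}
  5. MEM ⇒ no(RD_PORT)  {1A/1Mu/1Ld/0B | 0r 1w}
  6. ALU→r3 ⇒ no(RD_PORT)  {1A/1Mu/1Ld/0B | 0r 1w}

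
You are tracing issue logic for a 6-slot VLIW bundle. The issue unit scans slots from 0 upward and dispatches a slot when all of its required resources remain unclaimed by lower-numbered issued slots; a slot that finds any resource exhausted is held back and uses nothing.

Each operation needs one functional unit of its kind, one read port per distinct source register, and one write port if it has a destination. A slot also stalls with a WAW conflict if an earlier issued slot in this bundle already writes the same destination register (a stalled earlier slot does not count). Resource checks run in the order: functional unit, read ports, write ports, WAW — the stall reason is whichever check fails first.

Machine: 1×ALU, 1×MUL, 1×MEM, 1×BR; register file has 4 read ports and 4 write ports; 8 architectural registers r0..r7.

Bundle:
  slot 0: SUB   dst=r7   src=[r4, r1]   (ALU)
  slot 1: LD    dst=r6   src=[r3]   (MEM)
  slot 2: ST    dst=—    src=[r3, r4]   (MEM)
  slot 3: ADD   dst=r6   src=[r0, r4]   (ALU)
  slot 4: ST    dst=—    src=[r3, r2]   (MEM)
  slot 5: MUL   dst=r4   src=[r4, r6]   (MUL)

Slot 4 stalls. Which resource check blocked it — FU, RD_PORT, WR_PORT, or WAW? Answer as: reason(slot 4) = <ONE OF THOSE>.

[0] ALU needs rd=2 wr=1: ok; after: ALU=0 MUL=1 MEM=1 BR=1, R=2, W=3
[1] MEM needs rd=1 wr=1: ok; after: ALU=0 MUL=1 MEM=0 BR=1, R=1, W=2
[2] MEM needs rd=2 wr=0: FU; after: ALU=0 MUL=1 MEM=0 BR=1, R=1, W=2
[3] ALU needs rd=2 wr=1: FU; after: ALU=0 MUL=1 MEM=0 BR=1, R=1, W=2
[4] MEM needs rd=2 wr=0: FU; after: ALU=0 MUL=1 MEM=0 BR=1, R=1, W=2
[5] MUL needs rd=2 wr=1: RD_PORT; after: ALU=0 MUL=1 MEM=0 BR=1, R=1, W=2

reason(slot 4) = FU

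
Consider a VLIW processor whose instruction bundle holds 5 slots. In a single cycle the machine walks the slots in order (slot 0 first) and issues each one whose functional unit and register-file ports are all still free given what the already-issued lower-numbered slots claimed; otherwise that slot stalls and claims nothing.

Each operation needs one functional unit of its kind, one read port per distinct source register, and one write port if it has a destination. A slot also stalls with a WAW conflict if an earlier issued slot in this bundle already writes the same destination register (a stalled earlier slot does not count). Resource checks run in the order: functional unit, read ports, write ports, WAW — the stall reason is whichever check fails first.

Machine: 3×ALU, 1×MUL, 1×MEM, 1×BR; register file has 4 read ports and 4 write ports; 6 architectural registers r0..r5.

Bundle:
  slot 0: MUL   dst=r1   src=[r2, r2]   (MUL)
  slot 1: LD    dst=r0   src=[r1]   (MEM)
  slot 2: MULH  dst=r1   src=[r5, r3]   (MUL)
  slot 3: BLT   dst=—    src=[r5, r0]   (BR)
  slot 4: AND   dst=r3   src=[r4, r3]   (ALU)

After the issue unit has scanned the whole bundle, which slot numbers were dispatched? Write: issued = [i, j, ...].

issued = [0, 1, 3]

(0) want 1×MUL +1rd +1wr — yes → AL3|MU0|ME1|BR1|rd3|wr3
(1) want 1×MEM +1rd +1wr — yes → AL3|MU0|ME0|BR1|rd2|wr2
(2) want 1×MUL +2rd +1wr — FU → AL3|MU0|ME0|BR1|rd2|wr2
(3) want 1×BR +2rd +0wr — yes → AL3|MU0|ME0|BR0|rd0|wr2
(4) want 1×ALU +2rd +1wr — RD_PORT → AL3|MU0|ME0|BR0|rd0|wr2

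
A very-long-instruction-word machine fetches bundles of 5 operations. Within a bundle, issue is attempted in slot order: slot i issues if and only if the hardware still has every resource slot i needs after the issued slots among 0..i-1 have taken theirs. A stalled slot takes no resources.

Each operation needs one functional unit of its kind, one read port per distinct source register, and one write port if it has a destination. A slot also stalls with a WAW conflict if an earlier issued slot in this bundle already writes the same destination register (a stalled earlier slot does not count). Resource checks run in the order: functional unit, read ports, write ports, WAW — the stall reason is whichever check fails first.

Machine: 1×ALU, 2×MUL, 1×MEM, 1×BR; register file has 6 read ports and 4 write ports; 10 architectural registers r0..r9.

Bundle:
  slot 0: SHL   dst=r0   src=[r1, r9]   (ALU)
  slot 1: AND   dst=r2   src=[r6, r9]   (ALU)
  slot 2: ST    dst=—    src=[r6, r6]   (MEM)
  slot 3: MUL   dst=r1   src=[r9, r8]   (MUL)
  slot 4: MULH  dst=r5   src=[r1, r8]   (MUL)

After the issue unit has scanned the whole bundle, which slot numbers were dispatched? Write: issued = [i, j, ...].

issued = [0, 2, 3]

slot 0 (ALU): ISSUE — free A0,Mu2,Ld1,B1 rp4 wp3
slot 1 (ALU): stall FU — free A0,Mu2,Ld1,B1 rp4 wp3
slot 2 (MEM): ISSUE — free A0,Mu2,Ld0,B1 rp3 wp3
slot 3 (MUL): ISSUE — free A0,Mu1,Ld0,B1 rp1 wp2
slot 4 (MUL): stall RD_PORT — free A0,Mu1,Ld0,B1 rp1 wp2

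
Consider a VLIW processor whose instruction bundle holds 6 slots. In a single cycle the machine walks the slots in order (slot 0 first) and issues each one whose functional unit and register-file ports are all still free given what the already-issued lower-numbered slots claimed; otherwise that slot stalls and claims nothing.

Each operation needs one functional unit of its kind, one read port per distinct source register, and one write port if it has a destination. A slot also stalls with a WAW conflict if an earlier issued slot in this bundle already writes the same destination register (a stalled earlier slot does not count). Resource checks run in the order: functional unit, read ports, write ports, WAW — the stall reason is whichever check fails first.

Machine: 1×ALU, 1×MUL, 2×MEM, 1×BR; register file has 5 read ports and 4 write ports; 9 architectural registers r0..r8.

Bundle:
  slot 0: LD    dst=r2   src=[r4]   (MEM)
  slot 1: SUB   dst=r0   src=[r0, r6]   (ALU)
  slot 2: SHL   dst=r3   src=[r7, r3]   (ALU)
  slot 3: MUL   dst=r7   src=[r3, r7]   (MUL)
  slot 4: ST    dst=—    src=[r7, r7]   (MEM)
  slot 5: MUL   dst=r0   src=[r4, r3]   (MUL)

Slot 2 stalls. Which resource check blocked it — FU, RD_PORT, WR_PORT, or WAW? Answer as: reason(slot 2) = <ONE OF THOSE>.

  0. MEM→r2 ⇒ go  {1A/1Mu/1Ld/1B | 4r 3w}
  1. ALU→r0 ⇒ go  {0A/1Mu/1Ld/1B | 2r 2w}
  2. ALU→r3 ⇒ no(FU)  {0A/1Mu/1Ld/1B | 2r 2w}
  3. MUL→r7 ⇒ go  {0A/0Mu/1Ld/1B | 0r 1w}
  4. MEM ⇒ no(RD_PORT)  {0A/0Mu/1Ld/1B | 0r 1w}
  5. MUL→r0 ⇒ no(FU)  {0A/0Mu/1Ld/1B | 0r 1w}

reason(slot 2) = FU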